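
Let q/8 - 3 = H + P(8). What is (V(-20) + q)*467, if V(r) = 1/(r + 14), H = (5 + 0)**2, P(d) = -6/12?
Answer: 615973/6 ≈ 1.0266e+5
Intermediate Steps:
P(d) = -1/2 (P(d) = -6*1/12 = -1/2)
H = 25 (H = 5**2 = 25)
q = 220 (q = 24 + 8*(25 - 1/2) = 24 + 8*(49/2) = 24 + 196 = 220)
V(r) = 1/(14 + r)
(V(-20) + q)*467 = (1/(14 - 20) + 220)*467 = (1/(-6) + 220)*467 = (-1/6 + 220)*467 = (1319/6)*467 = 615973/6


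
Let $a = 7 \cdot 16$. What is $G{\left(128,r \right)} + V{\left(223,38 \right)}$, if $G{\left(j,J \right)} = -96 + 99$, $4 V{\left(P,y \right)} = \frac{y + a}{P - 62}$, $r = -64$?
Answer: $\frac{1041}{322} \approx 3.2329$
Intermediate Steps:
$a = 112$
$V{\left(P,y \right)} = \frac{112 + y}{4 \left(-62 + P\right)}$ ($V{\left(P,y \right)} = \frac{\left(y + 112\right) \frac{1}{P - 62}}{4} = \frac{\left(112 + y\right) \frac{1}{-62 + P}}{4} = \frac{\frac{1}{-62 + P} \left(112 + y\right)}{4} = \frac{112 + y}{4 \left(-62 + P\right)}$)
$G{\left(j,J \right)} = 3$
$G{\left(128,r \right)} + V{\left(223,38 \right)} = 3 + \frac{112 + 38}{4 \left(-62 + 223\right)} = 3 + \frac{1}{4} \cdot \frac{1}{161} \cdot 150 = 3 + \frac{75}{322} = \frac{1041}{322}$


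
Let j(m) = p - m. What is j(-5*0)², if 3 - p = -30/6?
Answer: 64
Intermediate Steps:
p = 8 (p = 3 - (-6)*5/6 = 3 - 1*(-5) = 3 + 5 = 8)
j(m) = 8 - m
j(-5*0)² = (8 - (-5)*0)² = (8 - 1*0)² = (8 + 0)² = 8² = 64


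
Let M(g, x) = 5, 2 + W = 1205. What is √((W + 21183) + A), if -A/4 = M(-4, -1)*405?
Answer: √14286 ≈ 119.52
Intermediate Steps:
W = 1203 (W = -2 + 1205 = 1203)
A = -8100 (A = -20*405 = -4*2025 = -8100)
√((W + 21183) + A) = √((1203 + 21183) - 8100) = √(22386 - 8100) = √14286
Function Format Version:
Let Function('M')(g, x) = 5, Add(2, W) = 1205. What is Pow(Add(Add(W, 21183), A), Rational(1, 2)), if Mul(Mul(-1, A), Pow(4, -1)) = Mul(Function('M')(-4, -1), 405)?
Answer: Pow(14286, Rational(1, 2)) ≈ 119.52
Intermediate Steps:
W = 1203 (W = Add(-2, 1205) = 1203)
A = -8100 (A = Mul(-4, Mul(5, 405)) = Mul(-4, 2025) = -8100)
Pow(Add(Add(W, 21183), A), Rational(1, 2)) = Pow(Add(Add(1203, 21183), -8100), Rational(1, 2)) = Pow(Add(22386, -8100), Rational(1, 2)) = Pow(14286, Rational(1, 2))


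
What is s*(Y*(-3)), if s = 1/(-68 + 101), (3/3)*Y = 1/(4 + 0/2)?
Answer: -1/44 ≈ -0.022727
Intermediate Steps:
Y = ¼ (Y = 1/(4 + 0/2) = 1/(4 + 0*(½)) = 1/(4 + 0) = 1/4 = ¼ ≈ 0.25000)
s = 1/33 ≈ 0.030303
s*(Y*(-3)) = ((¼)*(-3))/33 = (1/33)*(-¾) = -1/44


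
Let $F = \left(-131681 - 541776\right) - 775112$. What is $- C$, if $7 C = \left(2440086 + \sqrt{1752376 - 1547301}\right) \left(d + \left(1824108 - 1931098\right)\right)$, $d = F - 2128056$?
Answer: $\frac{8988337390890}{7} + \frac{18418075 \sqrt{8203}}{7} \approx 1.2843 \cdot 10^{12}$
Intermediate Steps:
$F = -1448569$ ($F = -673457 - 775112 = -1448569$)
$d = -3576625$ ($d = -1448569 - 2128056 = -3576625$)
$C = - \frac{8988337390890}{7} - \frac{18418075 \sqrt{8203}}{7}$ ($C = \frac{\left(2440086 + \sqrt{1752376 - 1547301}\right) \left(-3576625 + \left(1824108 - 1931098\right)\right)}{7} = \frac{\left(2440086 + \sqrt{205075}\right) \left(-3576625 - 106990\right)}{7} = \frac{\left(2440086 + 5 \sqrt{8203}\right) \left(-3683615\right)}{7} = \frac{-8988337390890 - 18418075 \sqrt{8203}}{7} = - \frac{8988337390890}{7} - \frac{18418075 \sqrt{8203}}{7} \approx -1.2843 \cdot 10^{12}$)
$- C = - (- \frac{8988337390890}{7} - \frac{18418075 \sqrt{8203}}{7}) = \frac{8988337390890}{7} + \frac{18418075 \sqrt{8203}}{7}$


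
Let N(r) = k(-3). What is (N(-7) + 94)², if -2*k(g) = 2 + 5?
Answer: 32761/4 ≈ 8190.3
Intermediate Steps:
k(g) = -7/2 (k(g) = -(2 + 5)/2 = -½*7 = -7/2)
N(r) = -7/2
(N(-7) + 94)² = (-7/2 + 94)² = (181/2)² = 32761/4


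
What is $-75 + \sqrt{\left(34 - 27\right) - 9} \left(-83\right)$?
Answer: $-75 - 83 i \sqrt{2} \approx -75.0 - 117.38 i$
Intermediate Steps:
$-75 + \sqrt{\left(34 - 27\right) - 9} \left(-83\right) = -75 + \sqrt{7 - 9} \left(-83\right) = -75 + \sqrt{-2} \left(-83\right) = -75 + i \sqrt{2} \left(-83\right) = -75 - 83 i \sqrt{2}$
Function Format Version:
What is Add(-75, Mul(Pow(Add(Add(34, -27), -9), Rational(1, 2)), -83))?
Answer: Add(-75, Mul(-83, I, Pow(2, Rational(1, 2)))) ≈ Add(-75.000, Mul(-117.38, I))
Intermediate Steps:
Add(-75, Mul(Pow(Add(Add(34, -27), -9), Rational(1, 2)), -83)) = Add(-75, Mul(Pow(Add(7, -9), Rational(1, 2)), -83)) = Add(-75, Mul(Pow(-2, Rational(1, 2)), -83)) = Add(-75, Mul(Mul(I, Pow(2, Rational(1, 2))), -83)) = Add(-75, Mul(-83, I, Pow(2, Rational(1, 2))))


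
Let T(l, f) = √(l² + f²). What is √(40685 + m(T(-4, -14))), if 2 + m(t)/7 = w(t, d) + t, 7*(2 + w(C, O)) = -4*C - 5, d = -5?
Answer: √(40652 + 6*√53) ≈ 201.73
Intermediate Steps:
T(l, f) = √(f² + l²)
w(C, O) = -19/7 - 4*C/7 (w(C, O) = -2 + (-4*C - 5)/7 = -2 + (-5 - 4*C)/7 = -2 + (-5/7 - 4*C/7) = -19/7 - 4*C/7)
m(t) = -33 + 3*t (m(t) = -14 + 7*((-19/7 - 4*t/7) + t) = -14 + 7*(-19/7 + 3*t/7) = -14 + (-19 + 3*t) = -33 + 3*t)
√(40685 + m(T(-4, -14))) = √(40685 + (-33 + 3*√((-14)² + (-4)²))) = √(40685 + (-33 + 3*√(196 + 16))) = √(40685 + (-33 + 3*√212)) = √(40685 + (-33 + 3*(2*√53))) = √(40685 + (-33 + 6*√53)) = √(40652 + 6*√53)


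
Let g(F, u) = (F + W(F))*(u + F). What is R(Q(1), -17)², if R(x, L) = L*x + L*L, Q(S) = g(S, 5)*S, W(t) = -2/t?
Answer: 152881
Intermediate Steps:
g(F, u) = (F + u)*(F - 2/F) (g(F, u) = (F - 2/F)*(u + F) = (F - 2/F)*(F + u) = (F + u)*(F - 2/F))
Q(S) = S*(-2 + S² - 10/S + 5*S) (Q(S) = (-2 + S² + S*5 - 2*5/S)*S = (-2 + S² + 5*S - 10/S)*S = (-2 + S² - 10/S + 5*S)*S = S*(-2 + S² - 10/S + 5*S))
R(x, L) = L² + L*x (R(x, L) = L*x + L² = L² + L*x)
R(Q(1), -17)² = (-17*(-17 + (-10 + 1*(-2 + 1² + 5*1))))² = (-17*(-17 + (-10 + 1*(-2 + 1 + 5))))² = (-17*(-17 + (-10 + 1*4)))² = (-17*(-17 + (-10 + 4)))² = (-17*(-17 - 6))² = (-17*(-23))² = 391² = 152881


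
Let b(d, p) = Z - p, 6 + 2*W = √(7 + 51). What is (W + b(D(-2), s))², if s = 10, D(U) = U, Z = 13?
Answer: 29/2 ≈ 14.500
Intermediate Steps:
W = -3 + √58/2 (W = -3 + √(7 + 51)/2 = -3 + √58/2 ≈ 0.80789)
b(d, p) = 13 - p
(W + b(D(-2), s))² = ((-3 + √58/2) + (13 - 1*10))² = ((-3 + √58/2) + (13 - 10))² = ((-3 + √58/2) + 3)² = (√58/2)² = 29/2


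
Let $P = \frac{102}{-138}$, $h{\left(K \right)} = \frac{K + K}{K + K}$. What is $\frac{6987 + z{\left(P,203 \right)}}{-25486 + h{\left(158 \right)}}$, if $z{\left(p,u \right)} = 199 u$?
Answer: $- \frac{47384}{25485} \approx -1.8593$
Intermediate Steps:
$h{\left(K \right)} = 1$ ($h{\left(K \right)} = \frac{2 K}{2 K} = 2 K \frac{1}{2 K} = 1$)
$P = - \frac{17}{23}$ ($P = 102 \left(- \frac{1}{138}\right) = - \frac{17}{23} \approx -0.73913$)
$\frac{6987 + z{\left(P,203 \right)}}{-25486 + h{\left(158 \right)}} = \frac{6987 + 199 \cdot 203}{-25486 + 1} = \frac{6987 + 40397}{-25485} = 47384 \left(- \frac{1}{25485}\right) = - \frac{47384}{25485}$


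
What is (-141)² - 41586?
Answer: -21705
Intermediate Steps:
(-141)² - 41586 = 19881 - 41586 = -21705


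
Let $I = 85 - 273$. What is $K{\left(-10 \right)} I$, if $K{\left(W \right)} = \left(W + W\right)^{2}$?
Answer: $-75200$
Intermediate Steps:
$K{\left(W \right)} = 4 W^{2}$ ($K{\left(W \right)} = \left(2 W\right)^{2} = 4 W^{2}$)
$I = -188$
$K{\left(-10 \right)} I = 4 \left(-10\right)^{2} \left(-188\right) = 4 \cdot 100 \left(-188\right) = 400 \left(-188\right) = -75200$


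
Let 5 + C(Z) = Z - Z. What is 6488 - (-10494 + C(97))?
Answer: 16987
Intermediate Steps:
C(Z) = -5 (C(Z) = -5 + (Z - Z) = -5 + 0 = -5)
6488 - (-10494 + C(97)) = 6488 - (-10494 - 5) = 6488 - 1*(-10499) = 6488 + 10499 = 16987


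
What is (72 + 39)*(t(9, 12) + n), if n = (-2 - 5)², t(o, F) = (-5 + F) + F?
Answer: 7548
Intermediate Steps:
t(o, F) = -5 + 2*F
n = 49 (n = (-7)² = 49)
(72 + 39)*(t(9, 12) + n) = (72 + 39)*((-5 + 2*12) + 49) = 111*((-5 + 24) + 49) = 111*(19 + 49) = 111*68 = 7548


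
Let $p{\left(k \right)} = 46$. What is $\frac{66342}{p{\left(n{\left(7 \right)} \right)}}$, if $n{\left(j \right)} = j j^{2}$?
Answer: $\frac{33171}{23} \approx 1442.2$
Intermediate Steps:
$n{\left(j \right)} = j^{3}$
$\frac{66342}{p{\left(n{\left(7 \right)} \right)}} = \frac{66342}{46} = 66342 \cdot \frac{1}{46} = \frac{33171}{23}$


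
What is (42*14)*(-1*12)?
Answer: -7056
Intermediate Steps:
(42*14)*(-1*12) = 588*(-12) = -7056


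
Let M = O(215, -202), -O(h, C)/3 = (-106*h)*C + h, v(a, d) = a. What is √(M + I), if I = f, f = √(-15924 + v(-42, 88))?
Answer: √(-13811385 + 3*I*√1774) ≈ 0.02 + 3716.4*I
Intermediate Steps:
O(h, C) = -3*h + 318*C*h (O(h, C) = -3*((-106*h)*C + h) = -3*(-106*C*h + h) = -3*(h - 106*C*h) = -3*h + 318*C*h)
M = -13811385 (M = 3*215*(-1 + 106*(-202)) = 3*215*(-1 - 21412) = 3*215*(-21413) = -13811385)
f = 3*I*√1774 (f = √(-15924 - 42) = √(-15966) = 3*I*√1774 ≈ 126.36*I)
I = 3*I*√1774 ≈ 126.36*I
√(M + I) = √(-13811385 + 3*I*√1774)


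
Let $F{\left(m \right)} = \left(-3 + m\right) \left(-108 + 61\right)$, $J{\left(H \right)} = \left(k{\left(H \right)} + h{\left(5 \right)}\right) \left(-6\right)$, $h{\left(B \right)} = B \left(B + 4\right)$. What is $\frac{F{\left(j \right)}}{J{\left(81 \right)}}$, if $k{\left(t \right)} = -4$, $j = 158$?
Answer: $\frac{7285}{246} \approx 29.614$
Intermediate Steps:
$h{\left(B \right)} = B \left(4 + B\right)$
$J{\left(H \right)} = -246$ ($J{\left(H \right)} = \left(-4 + 5 \left(4 + 5\right)\right) \left(-6\right) = \left(-4 + 5 \cdot 9\right) \left(-6\right) = \left(-4 + 45\right) \left(-6\right) = 41 \left(-6\right) = -246$)
$F{\left(m \right)} = 141 - 47 m$ ($F{\left(m \right)} = \left(-3 + m\right) \left(-47\right) = 141 - 47 m$)
$\frac{F{\left(j \right)}}{J{\left(81 \right)}} = \frac{141 - 7426}{-246} = \left(141 - 7426\right) \left(- \frac{1}{246}\right) = \left(-7285\right) \left(- \frac{1}{246}\right) = \frac{7285}{246}$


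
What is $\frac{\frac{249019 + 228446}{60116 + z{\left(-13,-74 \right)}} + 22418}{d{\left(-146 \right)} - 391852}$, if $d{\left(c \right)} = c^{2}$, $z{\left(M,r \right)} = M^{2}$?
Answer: $- \frac{90129773}{1489184184} \approx -0.060523$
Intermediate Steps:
$\frac{\frac{249019 + 228446}{60116 + z{\left(-13,-74 \right)}} + 22418}{d{\left(-146 \right)} - 391852} = \frac{\frac{249019 + 228446}{60116 + \left(-13\right)^{2}} + 22418}{\left(-146\right)^{2} - 391852} = \frac{\frac{477465}{60116 + 169} + 22418}{21316 - 391852} = \frac{\frac{477465}{60285} + 22418}{-370536} = \left(477465 \cdot \frac{1}{60285} + 22418\right) \left(- \frac{1}{370536}\right) = \left(\frac{31831}{4019} + 22418\right) \left(- \frac{1}{370536}\right) = \frac{90129773}{4019} \left(- \frac{1}{370536}\right) = - \frac{90129773}{1489184184}$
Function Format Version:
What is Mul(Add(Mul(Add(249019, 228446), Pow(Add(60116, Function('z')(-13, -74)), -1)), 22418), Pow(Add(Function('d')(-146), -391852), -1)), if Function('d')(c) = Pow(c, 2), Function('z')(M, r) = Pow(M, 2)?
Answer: Rational(-90129773, 1489184184) ≈ -0.060523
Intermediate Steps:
Mul(Add(Mul(Add(249019, 228446), Pow(Add(60116, Function('z')(-13, -74)), -1)), 22418), Pow(Add(Function('d')(-146), -391852), -1)) = Mul(Add(Mul(Add(249019, 228446), Pow(Add(60116, Pow(-13, 2)), -1)), 22418), Pow(Add(Pow(-146, 2), -391852), -1)) = Mul(Add(Mul(477465, Pow(Add(60116, 169), -1)), 22418), Pow(Add(21316, -391852), -1)) = Mul(Add(Mul(477465, Pow(60285, -1)), 22418), Pow(-370536, -1)) = Mul(Add(Mul(477465, Rational(1, 60285)), 22418), Rational(-1, 370536)) = Mul(Add(Rational(31831, 4019), 22418), Rational(-1, 370536)) = Mul(Rational(90129773, 4019), Rational(-1, 370536)) = Rational(-90129773, 1489184184)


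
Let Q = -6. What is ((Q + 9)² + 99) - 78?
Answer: 30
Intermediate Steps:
((Q + 9)² + 99) - 78 = ((-6 + 9)² + 99) - 78 = (3² + 99) - 78 = (9 + 99) - 78 = 108 - 78 = 30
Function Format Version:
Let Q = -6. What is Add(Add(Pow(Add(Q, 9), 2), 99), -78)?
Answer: 30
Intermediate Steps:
Add(Add(Pow(Add(Q, 9), 2), 99), -78) = Add(Add(Pow(Add(-6, 9), 2), 99), -78) = Add(Add(Pow(3, 2), 99), -78) = Add(Add(9, 99), -78) = Add(108, -78) = 30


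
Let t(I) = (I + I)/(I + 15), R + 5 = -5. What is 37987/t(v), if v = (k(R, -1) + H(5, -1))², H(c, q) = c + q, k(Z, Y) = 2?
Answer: 645779/24 ≈ 26907.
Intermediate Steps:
R = -10 (R = -5 - 5 = -10)
v = 36 (v = (2 + (5 - 1))² = (2 + 4)² = 6² = 36)
t(I) = 2*I/(15 + I) (t(I) = (2*I)/(15 + I) = 2*I/(15 + I))
37987/t(v) = 37987/((2*36/(15 + 36))) = 37987/((2*36/51)) = 37987/((2*36*(1/51))) = 37987/(24/17) = 37987*(17/24) = 645779/24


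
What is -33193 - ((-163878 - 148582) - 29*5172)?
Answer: 429255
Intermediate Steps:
-33193 - ((-163878 - 148582) - 29*5172) = -33193 - (-312460 - 149988) = -33193 - 1*(-462448) = -33193 + 462448 = 429255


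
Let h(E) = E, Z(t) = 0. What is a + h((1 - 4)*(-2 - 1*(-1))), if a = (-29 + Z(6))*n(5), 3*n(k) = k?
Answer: -136/3 ≈ -45.333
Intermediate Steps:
n(k) = k/3
a = -145/3 (a = (-29 + 0)*((⅓)*5) = -29*5/3 = -145/3 ≈ -48.333)
a + h((1 - 4)*(-2 - 1*(-1))) = -145/3 + (1 - 4)*(-2 - 1*(-1)) = -145/3 - 3*(-2 + 1) = -145/3 - 3*(-1) = -145/3 + 3 = -136/3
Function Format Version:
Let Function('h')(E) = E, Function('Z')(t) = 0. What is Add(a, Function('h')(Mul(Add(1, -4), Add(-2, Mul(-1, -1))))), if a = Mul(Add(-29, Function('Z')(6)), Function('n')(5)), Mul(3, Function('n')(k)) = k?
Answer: Rational(-136, 3) ≈ -45.333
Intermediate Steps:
Function('n')(k) = Mul(Rational(1, 3), k)
a = Rational(-145, 3) (a = Mul(Add(-29, 0), Mul(Rational(1, 3), 5)) = Mul(-29, Rational(5, 3)) = Rational(-145, 3) ≈ -48.333)
Add(a, Function('h')(Mul(Add(1, -4), Add(-2, Mul(-1, -1))))) = Add(Rational(-145, 3), Mul(Add(1, -4), Add(-2, Mul(-1, -1)))) = Add(Rational(-145, 3), Mul(-3, Add(-2, 1))) = Add(Rational(-145, 3), Mul(-3, -1)) = Add(Rational(-145, 3), 3) = Rational(-136, 3)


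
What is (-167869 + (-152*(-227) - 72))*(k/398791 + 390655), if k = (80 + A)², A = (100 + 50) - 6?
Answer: -1094111402177463/20989 ≈ -5.2128e+10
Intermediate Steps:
A = 144 (A = 150 - 6 = 144)
k = 50176 (k = (80 + 144)² = 224² = 50176)
(-167869 + (-152*(-227) - 72))*(k/398791 + 390655) = (-167869 + (-152*(-227) - 72))*(50176/398791 + 390655) = (-167869 + (34504 - 72))*(50176*(1/398791) + 390655) = (-167869 + 34432)*(50176/398791 + 390655) = -133437*155789748281/398791 = -1094111402177463/20989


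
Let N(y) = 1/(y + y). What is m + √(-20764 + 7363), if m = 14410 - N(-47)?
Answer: 1354541/94 + 3*I*√1489 ≈ 14410.0 + 115.76*I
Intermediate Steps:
N(y) = 1/(2*y)
m = 1354541/94 (m = 14410 - 1/(2*(-47)) = 14410 - (-1)/(2*47) = 14410 - 1*(-1/94) = 14410 + 1/94 = 1354541/94 ≈ 14410.)
m + √(-20764 + 7363) = 1354541/94 + √(-20764 + 7363) = 1354541/94 + √(-13401) = 1354541/94 + 3*I*√1489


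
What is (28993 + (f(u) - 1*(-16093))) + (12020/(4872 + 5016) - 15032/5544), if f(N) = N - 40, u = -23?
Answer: 25708719595/571032 ≈ 45022.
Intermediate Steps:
f(N) = -40 + N
(28993 + (f(u) - 1*(-16093))) + (12020/(4872 + 5016) - 15032/5544) = (28993 + ((-40 - 23) - 1*(-16093))) + (12020/(4872 + 5016) - 15032/5544) = (28993 + (-63 + 16093)) + (12020/9888 - 15032*1/5544) = (28993 + 16030) + (12020*(1/9888) - 1879/693) = 45023 + (3005/2472 - 1879/693) = 45023 - 854141/571032 = 25708719595/571032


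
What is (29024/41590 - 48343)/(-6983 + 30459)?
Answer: -1005278173/488183420 ≈ -2.0592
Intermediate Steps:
(29024/41590 - 48343)/(-6983 + 30459) = (29024*(1/41590) - 48343)/23476 = (14512/20795 - 48343)*(1/23476) = -1005278173/20795*1/23476 = -1005278173/488183420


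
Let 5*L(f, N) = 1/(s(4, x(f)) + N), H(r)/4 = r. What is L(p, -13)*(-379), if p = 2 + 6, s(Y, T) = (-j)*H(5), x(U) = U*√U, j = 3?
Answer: 379/365 ≈ 1.0384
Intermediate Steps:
H(r) = 4*r
x(U) = U^(3/2)
s(Y, T) = -60 (s(Y, T) = (-1*3)*(4*5) = -3*20 = -60)
p = 8
L(f, N) = 1/(5*(-60 + N))
L(p, -13)*(-379) = (1/(5*(-60 - 13)))*(-379) = ((⅕)/(-73))*(-379) = ((⅕)*(-1/73))*(-379) = -1/365*(-379) = 379/365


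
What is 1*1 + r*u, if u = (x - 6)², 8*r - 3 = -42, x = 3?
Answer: -343/8 ≈ -42.875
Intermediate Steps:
r = -39/8 (r = 3/8 + (⅛)*(-42) = 3/8 - 21/4 = -39/8 ≈ -4.8750)
u = 9 (u = (3 - 6)² = (-3)² = 9)
1*1 + r*u = 1*1 - 39/8*9 = 1 - 351/8 = -343/8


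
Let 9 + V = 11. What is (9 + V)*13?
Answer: 143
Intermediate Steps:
V = 2 (V = -9 + 11 = 2)
(9 + V)*13 = (9 + 2)*13 = 11*13 = 143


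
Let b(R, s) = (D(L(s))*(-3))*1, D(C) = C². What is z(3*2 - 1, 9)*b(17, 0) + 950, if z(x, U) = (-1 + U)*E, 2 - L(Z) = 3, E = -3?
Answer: 1022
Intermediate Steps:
L(Z) = -1 (L(Z) = 2 - 1*3 = 2 - 3 = -1)
b(R, s) = -3 (b(R, s) = ((-1)²*(-3))*1 = (1*(-3))*1 = -3*1 = -3)
z(x, U) = 3 - 3*U (z(x, U) = (-1 + U)*(-3) = 3 - 3*U)
z(3*2 - 1, 9)*b(17, 0) + 950 = (3 - 3*9)*(-3) + 950 = (3 - 27)*(-3) + 950 = -24*(-3) + 950 = 72 + 950 = 1022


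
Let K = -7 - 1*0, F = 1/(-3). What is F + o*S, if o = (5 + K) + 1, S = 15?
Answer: -46/3 ≈ -15.333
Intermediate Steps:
F = -⅓ ≈ -0.33333
K = -7 (K = -7 + 0 = -7)
o = -1 (o = (5 - 7) + 1 = -2 + 1 = -1)
F + o*S = -⅓ - 1*15 = -⅓ - 15 = -46/3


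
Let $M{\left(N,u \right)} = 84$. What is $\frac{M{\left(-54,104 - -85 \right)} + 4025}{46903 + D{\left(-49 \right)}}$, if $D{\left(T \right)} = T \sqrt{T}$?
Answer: $\frac{192724427}{2200009058} + \frac{1409387 i}{2200009058} \approx 0.087602 + 0.00064063 i$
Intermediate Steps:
$D{\left(T \right)} = T^{\frac{3}{2}}$
$\frac{M{\left(-54,104 - -85 \right)} + 4025}{46903 + D{\left(-49 \right)}} = \frac{84 + 4025}{46903 + \left(-49\right)^{\frac{3}{2}}} = \frac{4109}{46903 - 343 i} = 4109 \frac{46903 + 343 i}{2200009058} = \frac{4109 \left(46903 + 343 i\right)}{2200009058}$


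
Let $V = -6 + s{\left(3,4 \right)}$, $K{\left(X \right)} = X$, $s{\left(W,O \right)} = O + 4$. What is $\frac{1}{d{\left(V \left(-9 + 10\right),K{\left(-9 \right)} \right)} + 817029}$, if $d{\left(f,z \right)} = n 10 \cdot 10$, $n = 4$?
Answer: $\frac{1}{817429} \approx 1.2233 \cdot 10^{-6}$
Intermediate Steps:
$s{\left(W,O \right)} = 4 + O$
$V = 2$ ($V = -6 + \left(4 + 4\right) = -6 + 8 = 2$)
$d{\left(f,z \right)} = 400$ ($d{\left(f,z \right)} = 4 \cdot 10 \cdot 10 = 40 \cdot 10 = 400$)
$\frac{1}{d{\left(V \left(-9 + 10\right),K{\left(-9 \right)} \right)} + 817029} = \frac{1}{400 + 817029} = \frac{1}{817429}$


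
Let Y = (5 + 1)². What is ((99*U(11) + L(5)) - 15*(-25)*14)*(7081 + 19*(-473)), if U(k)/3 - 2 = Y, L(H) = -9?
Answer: -31500462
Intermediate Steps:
Y = 36 (Y = 6² = 36)
U(k) = 114 (U(k) = 6 + 3*36 = 6 + 108 = 114)
((99*U(11) + L(5)) - 15*(-25)*14)*(7081 + 19*(-473)) = ((99*114 - 9) - 15*(-25)*14)*(7081 + 19*(-473)) = ((11286 - 9) + 375*14)*(7081 - 8987) = (11277 + 5250)*(-1906) = 16527*(-1906) = -31500462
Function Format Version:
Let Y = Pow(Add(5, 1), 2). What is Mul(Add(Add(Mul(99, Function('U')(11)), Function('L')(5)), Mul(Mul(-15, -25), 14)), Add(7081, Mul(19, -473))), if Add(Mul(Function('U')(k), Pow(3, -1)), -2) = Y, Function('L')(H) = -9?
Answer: -31500462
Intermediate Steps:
Y = 36 (Y = Pow(6, 2) = 36)
Function('U')(k) = 114 (Function('U')(k) = Add(6, Mul(3, 36)) = Add(6, 108) = 114)
Mul(Add(Add(Mul(99, Function('U')(11)), Function('L')(5)), Mul(Mul(-15, -25), 14)), Add(7081, Mul(19, -473))) = Mul(Add(Add(Mul(99, 114), -9), Mul(Mul(-15, -25), 14)), Add(7081, Mul(19, -473))) = Mul(Add(Add(11286, -9), Mul(375, 14)), Add(7081, -8987)) = Mul(Add(11277, 5250), -1906) = Mul(16527, -1906) = -31500462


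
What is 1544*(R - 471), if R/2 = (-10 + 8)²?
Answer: -714872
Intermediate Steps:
R = 8 (R = 2*(-10 + 8)² = 2*(-2)² = 2*4 = 8)
1544*(R - 471) = 1544*(8 - 471) = 1544*(-463) = -714872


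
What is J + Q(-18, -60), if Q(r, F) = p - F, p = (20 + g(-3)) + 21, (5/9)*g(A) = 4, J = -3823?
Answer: -18574/5 ≈ -3714.8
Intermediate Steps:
g(A) = 36/5 (g(A) = (9/5)*4 = 36/5)
p = 241/5 (p = (20 + 36/5) + 21 = 136/5 + 21 = 241/5 ≈ 48.200)
Q(r, F) = 241/5 - F
J + Q(-18, -60) = -3823 + (241/5 - 1*(-60)) = -3823 + (241/5 + 60) = -3823 + 541/5 = -18574/5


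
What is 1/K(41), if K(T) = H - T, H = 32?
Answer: -⅑ ≈ -0.11111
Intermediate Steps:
K(T) = 32 - T
1/K(41) = 1/(32 - 1*41) = 1/(32 - 41) = 1/(-9) = -⅑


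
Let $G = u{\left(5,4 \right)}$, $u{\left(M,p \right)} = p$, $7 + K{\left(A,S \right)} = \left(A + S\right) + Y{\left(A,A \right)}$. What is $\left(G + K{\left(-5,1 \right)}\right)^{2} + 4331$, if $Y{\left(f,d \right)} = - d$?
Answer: $4335$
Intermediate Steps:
$K{\left(A,S \right)} = -7 + S$ ($K{\left(A,S \right)} = -7 + \left(\left(A + S\right) - A\right) = -7 + S$)
$G = 4$
$\left(G + K{\left(-5,1 \right)}\right)^{2} + 4331 = \left(4 + \left(-7 + 1\right)\right)^{2} + 4331 = \left(4 - 6\right)^{2} + 4331 = \left(-2\right)^{2} + 4331 = 4 + 4331 = 4335$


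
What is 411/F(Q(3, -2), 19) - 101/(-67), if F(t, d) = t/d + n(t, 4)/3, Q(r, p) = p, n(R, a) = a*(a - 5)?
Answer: -1561327/5494 ≈ -284.19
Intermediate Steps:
n(R, a) = a*(-5 + a)
F(t, d) = -4/3 + t/d (F(t, d) = t/d + (4*(-5 + 4))/3 = t/d + (4*(-1))*(⅓) = t/d - 4*⅓ = t/d - 4/3 = -4/3 + t/d)
411/F(Q(3, -2), 19) - 101/(-67) = 411/(-4/3 - 2/19) - 101/(-67) = 411/(-4/3 - 2*1/19) - 101*(-1/67) = 411/(-4/3 - 2/19) + 101/67 = 411/(-82/57) + 101/67 = 411*(-57/82) + 101/67 = -23427/82 + 101/67 = -1561327/5494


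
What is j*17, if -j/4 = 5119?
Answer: -348092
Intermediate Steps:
j = -20476 (j = -4*5119 = -20476)
j*17 = -20476*17 = -348092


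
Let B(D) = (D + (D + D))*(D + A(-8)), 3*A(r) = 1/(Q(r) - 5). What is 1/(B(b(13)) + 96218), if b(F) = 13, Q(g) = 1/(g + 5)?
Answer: 16/1547561 ≈ 1.0339e-5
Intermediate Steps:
Q(g) = 1/(5 + g)
A(r) = 1/(3*(-5 + 1/(5 + r))) (A(r) = 1/(3*(1/(5 + r) - 5)) = 1/(3*(-5 + 1/(5 + r))))
B(D) = 3*D*(-1/16 + D) (B(D) = (D + (D + D))*(D + (-5 - 1*(-8))/(3*(24 + 5*(-8)))) = (D + 2*D)*(D + (-5 + 8)/(3*(24 - 40))) = (3*D)*(D + (1/3)*3/(-16)) = (3*D)*(D + (1/3)*(-1/16)*3) = (3*D)*(D - 1/16) = (3*D)*(-1/16 + D) = 3*D*(-1/16 + D))
1/(B(b(13)) + 96218) = 1/((3/16)*13*(-1 + 16*13) + 96218) = 1/((3/16)*13*(-1 + 208) + 96218) = 1/((3/16)*13*207 + 96218) = 1/(8073/16 + 96218) = 1/(1547561/16) = 16/1547561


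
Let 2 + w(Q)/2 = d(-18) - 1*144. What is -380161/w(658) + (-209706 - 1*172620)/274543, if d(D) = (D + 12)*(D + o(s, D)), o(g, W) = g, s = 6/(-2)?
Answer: 104355248383/10981720 ≈ 9502.6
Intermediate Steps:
s = -3 (s = 6*(-1/2) = -3)
d(D) = (-3 + D)*(12 + D) (d(D) = (D + 12)*(D - 3) = (12 + D)*(-3 + D) = (-3 + D)*(12 + D))
w(Q) = -40 (w(Q) = -4 + 2*((-36 + (-18)**2 + 9*(-18)) - 1*144) = -4 + 2*((-36 + 324 - 162) - 144) = -4 + 2*(126 - 144) = -4 + 2*(-18) = -4 - 36 = -40)
-380161/w(658) + (-209706 - 1*172620)/274543 = -380161/(-40) + (-209706 - 1*172620)/274543 = -380161*(-1/40) + (-209706 - 172620)*(1/274543) = 380161/40 - 382326*1/274543 = 380161/40 - 382326/274543 = 104355248383/10981720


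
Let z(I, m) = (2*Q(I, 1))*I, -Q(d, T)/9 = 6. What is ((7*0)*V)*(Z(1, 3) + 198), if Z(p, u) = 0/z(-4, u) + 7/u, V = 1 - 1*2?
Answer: 0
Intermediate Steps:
V = -1 (V = 1 - 2 = -1)
Q(d, T) = -54 (Q(d, T) = -9*6 = -54)
z(I, m) = -108*I (z(I, m) = (2*(-54))*I = -108*I)
Z(p, u) = 7/u (Z(p, u) = 0/((-108*(-4))) + 7/u = 0/432 + 7/u = 0*(1/432) + 7/u = 0 + 7/u = 7/u)
((7*0)*V)*(Z(1, 3) + 198) = ((7*0)*(-1))*(7/3 + 198) = (0*(-1))*(7*(1/3) + 198) = 0*(7/3 + 198) = 0*(601/3) = 0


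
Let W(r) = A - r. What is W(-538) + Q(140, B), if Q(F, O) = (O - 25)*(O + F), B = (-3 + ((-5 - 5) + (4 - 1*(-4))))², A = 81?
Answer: 619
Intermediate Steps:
W(r) = 81 - r
B = 25 (B = (-3 + (-10 + (4 + 4)))² = (-3 + (-10 + 8))² = (-3 - 2)² = (-5)² = 25)
Q(F, O) = (-25 + O)*(F + O)
W(-538) + Q(140, B) = (81 - 1*(-538)) + (25² - 25*140 - 25*25 + 140*25) = (81 + 538) + (625 - 3500 - 625 + 3500) = 619 + 0 = 619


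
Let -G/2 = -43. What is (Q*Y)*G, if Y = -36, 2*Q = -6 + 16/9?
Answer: 6536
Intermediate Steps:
Q = -19/9 (Q = (-6 + 16/9)/2 = (1/2)*(-38/9) = -19/9 ≈ -2.1111)
G = 86 (G = -2*(-43) = 86)
(Q*Y)*G = -19/9*(-36)*86 = 76*86 = 6536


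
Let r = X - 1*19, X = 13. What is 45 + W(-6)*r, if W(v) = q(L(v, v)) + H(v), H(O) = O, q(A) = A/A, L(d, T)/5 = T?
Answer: 75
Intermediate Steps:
L(d, T) = 5*T
q(A) = 1
r = -6 (r = 13 - 1*19 = 13 - 19 = -6)
W(v) = 1 + v
45 + W(-6)*r = 45 + (1 - 6)*(-6) = 45 - 5*(-6) = 45 + 30 = 75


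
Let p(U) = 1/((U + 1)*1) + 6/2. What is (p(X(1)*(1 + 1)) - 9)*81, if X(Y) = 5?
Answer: -5265/11 ≈ -478.64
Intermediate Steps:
p(U) = 3 + 1/(1 + U) (p(U) = 1/(1 + U) + 6*(½) = 1/(1 + U) + 3 = 3 + 1/(1 + U))
(p(X(1)*(1 + 1)) - 9)*81 = ((4 + 3*(5*(1 + 1)))/(1 + 5*(1 + 1)) - 9)*81 = ((4 + 3*(5*2))/(1 + 5*2) - 9)*81 = ((4 + 3*10)/(1 + 10) - 9)*81 = ((4 + 30)/11 - 9)*81 = ((1/11)*34 - 9)*81 = (34/11 - 9)*81 = -65/11*81 = -5265/11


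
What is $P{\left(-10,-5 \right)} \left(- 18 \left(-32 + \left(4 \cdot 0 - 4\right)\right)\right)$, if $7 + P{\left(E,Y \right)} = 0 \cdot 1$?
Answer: $-4536$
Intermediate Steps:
$P{\left(E,Y \right)} = -7$ ($P{\left(E,Y \right)} = -7 + 0 \cdot 1 = -7 + 0 = -7$)
$P{\left(-10,-5 \right)} \left(- 18 \left(-32 + \left(4 \cdot 0 - 4\right)\right)\right) = - 7 \left(- 18 \left(-32 + \left(4 \cdot 0 - 4\right)\right)\right) = - 7 \left(- 18 \left(-32 + \left(0 - 4\right)\right)\right) = - 7 \left(- 18 \left(-32 - 4\right)\right) = - 7 \left(\left(-18\right) \left(-36\right)\right) = \left(-7\right) 648 = -4536$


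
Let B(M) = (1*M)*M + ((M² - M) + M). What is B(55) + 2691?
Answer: 8741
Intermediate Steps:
B(M) = 2*M² (B(M) = M*M + M² = M² + M² = 2*M²)
B(55) + 2691 = 2*55² + 2691 = 2*3025 + 2691 = 6050 + 2691 = 8741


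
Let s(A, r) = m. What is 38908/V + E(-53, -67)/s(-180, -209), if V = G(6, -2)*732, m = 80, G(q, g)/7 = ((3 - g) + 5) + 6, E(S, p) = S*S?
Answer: 911741/25620 ≈ 35.587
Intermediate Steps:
E(S, p) = S**2
G(q, g) = 98 - 7*g (G(q, g) = 7*(((3 - g) + 5) + 6) = 7*((8 - g) + 6) = 7*(14 - g) = 98 - 7*g)
s(A, r) = 80
V = 81984 (V = (98 - 7*(-2))*732 = (98 + 14)*732 = 112*732 = 81984)
38908/V + E(-53, -67)/s(-180, -209) = 38908/81984 + (-53)**2/80 = 38908*(1/81984) + 2809*(1/80) = 9727/20496 + 2809/80 = 911741/25620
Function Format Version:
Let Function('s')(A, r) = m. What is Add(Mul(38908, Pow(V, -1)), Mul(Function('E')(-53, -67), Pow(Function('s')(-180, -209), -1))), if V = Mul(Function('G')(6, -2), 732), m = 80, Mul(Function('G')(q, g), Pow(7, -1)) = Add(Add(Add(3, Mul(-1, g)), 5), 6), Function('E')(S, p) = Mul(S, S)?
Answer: Rational(911741, 25620) ≈ 35.587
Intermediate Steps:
Function('E')(S, p) = Pow(S, 2)
Function('G')(q, g) = Add(98, Mul(-7, g)) (Function('G')(q, g) = Mul(7, Add(Add(Add(3, Mul(-1, g)), 5), 6)) = Mul(7, Add(Add(8, Mul(-1, g)), 6)) = Mul(7, Add(14, Mul(-1, g))) = Add(98, Mul(-7, g)))
Function('s')(A, r) = 80
V = 81984 (V = Mul(Add(98, Mul(-7, -2)), 732) = Mul(Add(98, 14), 732) = Mul(112, 732) = 81984)
Add(Mul(38908, Pow(V, -1)), Mul(Function('E')(-53, -67), Pow(Function('s')(-180, -209), -1))) = Add(Mul(38908, Pow(81984, -1)), Mul(Pow(-53, 2), Pow(80, -1))) = Add(Mul(38908, Rational(1, 81984)), Mul(2809, Rational(1, 80))) = Add(Rational(9727, 20496), Rational(2809, 80)) = Rational(911741, 25620)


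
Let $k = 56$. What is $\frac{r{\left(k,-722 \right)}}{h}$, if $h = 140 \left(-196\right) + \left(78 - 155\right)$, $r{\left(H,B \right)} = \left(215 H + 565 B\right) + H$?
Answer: $\frac{395834}{27517} \approx 14.385$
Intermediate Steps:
$r{\left(H,B \right)} = 216 H + 565 B$
$h = -27517$ ($h = -27440 + \left(78 - 155\right) = -27440 - 77 = -27517$)
$\frac{r{\left(k,-722 \right)}}{h} = \frac{216 \cdot 56 + 565 \left(-722\right)}{-27517} = \left(12096 - 407930\right) \left(- \frac{1}{27517}\right) = \left(-395834\right) \left(- \frac{1}{27517}\right) = \frac{395834}{27517}$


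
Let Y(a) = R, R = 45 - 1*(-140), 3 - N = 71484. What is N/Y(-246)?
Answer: -71481/185 ≈ -386.38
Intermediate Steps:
N = -71481 (N = 3 - 1*71484 = 3 - 71484 = -71481)
R = 185 (R = 45 + 140 = 185)
Y(a) = 185
N/Y(-246) = -71481/185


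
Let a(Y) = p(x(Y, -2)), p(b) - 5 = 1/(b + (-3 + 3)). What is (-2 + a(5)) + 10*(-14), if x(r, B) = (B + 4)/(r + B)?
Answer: -271/2 ≈ -135.50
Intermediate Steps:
x(r, B) = (4 + B)/(B + r)
p(b) = 5 + 1/b (p(b) = 5 + 1/(b + (-3 + 3)) = 5 + 1/(b + 0) = 5 + 1/b)
a(Y) = 4 + Y/2 (a(Y) = 5 + 1/((4 - 2)/(-2 + Y)) = 5 + 1/(2/(-2 + Y)) = 5 + (-1 + Y/2) = 4 + Y/2)
(-2 + a(5)) + 10*(-14) = (-2 + (4 + (½)*5)) + 10*(-14) = (-2 + (4 + 5/2)) - 140 = (-2 + 13/2) - 140 = 9/2 - 140 = -271/2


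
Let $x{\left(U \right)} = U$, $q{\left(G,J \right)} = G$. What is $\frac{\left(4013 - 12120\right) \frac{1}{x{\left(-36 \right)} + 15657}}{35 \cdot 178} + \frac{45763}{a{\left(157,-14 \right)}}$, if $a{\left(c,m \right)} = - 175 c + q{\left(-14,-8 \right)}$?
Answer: $- \frac{212086879553}{127390348470} \approx -1.6649$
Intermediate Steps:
$a{\left(c,m \right)} = -14 - 175 c$ ($a{\left(c,m \right)} = - 175 c - 14 = -14 - 175 c$)
$\frac{\left(4013 - 12120\right) \frac{1}{x{\left(-36 \right)} + 15657}}{35 \cdot 178} + \frac{45763}{a{\left(157,-14 \right)}} = \frac{\left(4013 - 12120\right) \frac{1}{-36 + 15657}}{35 \cdot 178} + \frac{45763}{-14 - 27475} = \frac{\left(-8107\right) \frac{1}{15621}}{6230} + \frac{45763}{-14 - 27475} = \left(-8107\right) \frac{1}{15621} \cdot \frac{1}{6230} + \frac{45763}{-27489} = \left(- \frac{8107}{15621}\right) \frac{1}{6230} + 45763 \left(- \frac{1}{27489}\right) = - \frac{8107}{97318830} - \frac{45763}{27489} = - \frac{212086879553}{127390348470}$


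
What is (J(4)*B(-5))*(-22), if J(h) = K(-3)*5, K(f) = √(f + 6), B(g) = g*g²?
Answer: 13750*√3 ≈ 23816.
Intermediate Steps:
B(g) = g³
K(f) = √(6 + f)
J(h) = 5*√3 (J(h) = √(6 - 3)*5 = √3*5 = 5*√3)
(J(4)*B(-5))*(-22) = ((5*√3)*(-5)³)*(-22) = ((5*√3)*(-125))*(-22) = -625*√3*(-22) = 13750*√3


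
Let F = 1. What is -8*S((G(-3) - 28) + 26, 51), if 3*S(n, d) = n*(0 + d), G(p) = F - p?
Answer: -272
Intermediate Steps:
G(p) = 1 - p
S(n, d) = d*n/3 (S(n, d) = (n*(0 + d))/3 = (n*d)/3 = (d*n)/3 = d*n/3)
-8*S((G(-3) - 28) + 26, 51) = -8*51*(((1 - 1*(-3)) - 28) + 26)/3 = -8*51*(((1 + 3) - 28) + 26)/3 = -8*51*((4 - 28) + 26)/3 = -8*51*(-24 + 26)/3 = -8*51*2/3 = -8*34 = -272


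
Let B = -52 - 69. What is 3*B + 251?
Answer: -112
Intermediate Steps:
B = -121
3*B + 251 = 3*(-121) + 251 = -363 + 251 = -112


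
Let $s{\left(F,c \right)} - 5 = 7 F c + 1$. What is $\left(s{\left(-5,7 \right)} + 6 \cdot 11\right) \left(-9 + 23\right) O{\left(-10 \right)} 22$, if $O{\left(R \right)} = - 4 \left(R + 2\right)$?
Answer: $-1705088$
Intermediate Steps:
$s{\left(F,c \right)} = 6 + 7 F c$ ($s{\left(F,c \right)} = 5 + \left(7 F c + 1\right) = 5 + \left(1 + 7 F c\right) = 6 + 7 F c$)
$O{\left(R \right)} = -8 - 4 R$ ($O{\left(R \right)} = - 4 \left(2 + R\right) = -8 - 4 R$)
$\left(s{\left(-5,7 \right)} + 6 \cdot 11\right) \left(-9 + 23\right) O{\left(-10 \right)} 22 = \left(\left(6 + 7 \left(-5\right) 7\right) + 6 \cdot 11\right) \left(-9 + 23\right) \left(-8 - -40\right) 22 = \left(\left(6 - 245\right) + 66\right) 14 \left(-8 + 40\right) 22 = \left(-239 + 66\right) 14 \cdot 32 \cdot 22 = \left(-173\right) 14 \cdot 32 \cdot 22 = \left(-2422\right) 32 \cdot 22 = \left(-77504\right) 22 = -1705088$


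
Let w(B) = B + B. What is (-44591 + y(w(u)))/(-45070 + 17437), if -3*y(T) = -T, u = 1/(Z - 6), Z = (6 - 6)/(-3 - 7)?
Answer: 401320/248697 ≈ 1.6137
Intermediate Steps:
Z = 0 (Z = 0/(-10) = 0*(-1/10) = 0)
u = -1/6 (u = 1/(0 - 6) = 1/(-6) = -1/6 ≈ -0.16667)
w(B) = 2*B
y(T) = T/3 (y(T) = -(-1)*T/3 = T/3)
(-44591 + y(w(u)))/(-45070 + 17437) = (-44591 + (2*(-1/6))/3)/(-45070 + 17437) = (-44591 + (1/3)*(-1/3))/(-27633) = (-44591 - 1/9)*(-1/27633) = -401320/9*(-1/27633) = 401320/248697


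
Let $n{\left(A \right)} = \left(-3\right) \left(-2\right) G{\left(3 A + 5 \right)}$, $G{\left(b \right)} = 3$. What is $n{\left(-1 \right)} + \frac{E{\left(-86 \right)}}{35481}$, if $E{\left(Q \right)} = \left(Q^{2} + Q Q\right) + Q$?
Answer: $\frac{217788}{11827} \approx 18.414$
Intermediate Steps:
$n{\left(A \right)} = 18$ ($n{\left(A \right)} = \left(-3\right) \left(-2\right) 3 = 6 \cdot 3 = 18$)
$E{\left(Q \right)} = Q + 2 Q^{2}$ ($E{\left(Q \right)} = \left(Q^{2} + Q^{2}\right) + Q = 2 Q^{2} + Q = Q + 2 Q^{2}$)
$n{\left(-1 \right)} + \frac{E{\left(-86 \right)}}{35481} = 18 + \frac{\left(-86\right) \left(1 + 2 \left(-86\right)\right)}{35481} = 18 + - 86 \left(1 - 172\right) \frac{1}{35481} = 18 + \left(-86\right) \left(-171\right) \frac{1}{35481} = 18 + 14706 \cdot \frac{1}{35481} = 18 + \frac{4902}{11827} = \frac{217788}{11827}$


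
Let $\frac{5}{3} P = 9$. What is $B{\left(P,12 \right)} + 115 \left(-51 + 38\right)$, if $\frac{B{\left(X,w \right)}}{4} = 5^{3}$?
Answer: $-995$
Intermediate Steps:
$P = \frac{27}{5}$ ($P = \frac{3}{5} \cdot 9 = \frac{27}{5} \approx 5.4$)
$B{\left(X,w \right)} = 500$ ($B{\left(X,w \right)} = 4 \cdot 5^{3} = 4 \cdot 125 = 500$)
$B{\left(P,12 \right)} + 115 \left(-51 + 38\right) = 500 + 115 \left(-51 + 38\right) = 500 + 115 \left(-13\right) = 500 - 1495 = -995$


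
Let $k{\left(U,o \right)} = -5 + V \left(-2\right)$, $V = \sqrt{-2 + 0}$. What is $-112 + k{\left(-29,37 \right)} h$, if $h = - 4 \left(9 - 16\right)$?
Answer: $-252 - 56 i \sqrt{2} \approx -252.0 - 79.196 i$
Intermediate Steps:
$V = i \sqrt{2}$ ($V = \sqrt{-2} = i \sqrt{2} \approx 1.4142 i$)
$k{\left(U,o \right)} = -5 - 2 i \sqrt{2}$ ($k{\left(U,o \right)} = -5 + i \sqrt{2} \left(-2\right) = -5 - 2 i \sqrt{2}$)
$h = 28$ ($h = \left(-4\right) \left(-7\right) = 28$)
$-112 + k{\left(-29,37 \right)} h = -112 + \left(-5 - 2 i \sqrt{2}\right) 28 = -112 - \left(140 + 56 i \sqrt{2}\right) = -252 - 56 i \sqrt{2}$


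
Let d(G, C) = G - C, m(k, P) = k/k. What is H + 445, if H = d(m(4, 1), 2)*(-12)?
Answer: 457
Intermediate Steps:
m(k, P) = 1
H = 12 (H = (1 - 1*2)*(-12) = (1 - 2)*(-12) = -1*(-12) = 12)
H + 445 = 12 + 445 = 457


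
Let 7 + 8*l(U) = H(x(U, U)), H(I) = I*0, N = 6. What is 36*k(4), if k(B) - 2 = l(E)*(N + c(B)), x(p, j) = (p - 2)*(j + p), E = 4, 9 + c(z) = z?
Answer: 81/2 ≈ 40.500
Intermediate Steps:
c(z) = -9 + z
x(p, j) = (-2 + p)*(j + p)
H(I) = 0
l(U) = -7/8 (l(U) = -7/8 + (⅛)*0 = -7/8 + 0 = -7/8)
k(B) = 37/8 - 7*B/8 (k(B) = 2 - 7*(6 + (-9 + B))/8 = 2 - 7*(-3 + B)/8 = 2 + (21/8 - 7*B/8) = 37/8 - 7*B/8)
36*k(4) = 36*(37/8 - 7/8*4) = 36*(37/8 - 7/2) = 36*(9/8) = 81/2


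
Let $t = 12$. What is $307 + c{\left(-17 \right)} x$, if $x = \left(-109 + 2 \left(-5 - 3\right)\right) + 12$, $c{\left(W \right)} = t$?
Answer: $-1049$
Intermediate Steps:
$c{\left(W \right)} = 12$
$x = -113$ ($x = \left(-109 + 2 \left(-8\right)\right) + 12 = \left(-109 - 16\right) + 12 = -125 + 12 = -113$)
$307 + c{\left(-17 \right)} x = 307 + 12 \left(-113\right) = 307 - 1356 = -1049$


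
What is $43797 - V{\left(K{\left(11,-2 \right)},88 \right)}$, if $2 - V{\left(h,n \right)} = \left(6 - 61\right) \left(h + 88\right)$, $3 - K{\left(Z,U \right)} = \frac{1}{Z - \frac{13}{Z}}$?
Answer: $\frac{4189925}{108} \approx 38796.0$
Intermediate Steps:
$K{\left(Z,U \right)} = 3 - \frac{1}{Z - \frac{13}{Z}}$
$V{\left(h,n \right)} = 4842 + 55 h$ ($V{\left(h,n \right)} = 2 - \left(6 - 61\right) \left(h + 88\right) = 2 - - 55 \left(88 + h\right) = 2 - \left(-4840 - 55 h\right) = 2 + \left(4840 + 55 h\right) = 4842 + 55 h$)
$43797 - V{\left(K{\left(11,-2 \right)},88 \right)} = 43797 - \left(4842 + 55 \frac{-39 - 11 + 3 \cdot 11^{2}}{-13 + 11^{2}}\right) = 43797 - \left(4842 + 55 \frac{-39 - 11 + 3 \cdot 121}{-13 + 121}\right) = 43797 - \left(4842 + 55 \frac{-39 - 11 + 363}{108}\right) = 43797 - \left(4842 + 55 \cdot \frac{1}{108} \cdot 313\right) = 43797 - \left(4842 + 55 \cdot \frac{313}{108}\right) = 43797 - \left(4842 + \frac{17215}{108}\right) = 43797 - \frac{540151}{108} = \frac{4189925}{108}$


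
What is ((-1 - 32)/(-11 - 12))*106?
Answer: 3498/23 ≈ 152.09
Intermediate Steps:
((-1 - 32)/(-11 - 12))*106 = -33/(-23)*106 = -33*(-1/23)*106 = (33/23)*106 = 3498/23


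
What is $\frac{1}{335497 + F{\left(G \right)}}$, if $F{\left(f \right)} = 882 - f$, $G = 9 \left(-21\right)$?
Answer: $\frac{1}{336568} \approx 2.9712 \cdot 10^{-6}$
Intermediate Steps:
$G = -189$
$\frac{1}{335497 + F{\left(G \right)}} = \frac{1}{335497 + \left(882 - -189\right)} = \frac{1}{335497 + \left(882 + 189\right)} = \frac{1}{335497 + 1071} = \frac{1}{336568}$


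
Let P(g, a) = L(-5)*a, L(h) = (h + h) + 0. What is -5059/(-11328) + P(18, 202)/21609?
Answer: 28812457/81595584 ≈ 0.35311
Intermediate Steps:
L(h) = 2*h (L(h) = 2*h + 0 = 2*h)
P(g, a) = -10*a (P(g, a) = (2*(-5))*a = -10*a)
-5059/(-11328) + P(18, 202)/21609 = -5059/(-11328) - 10*202/21609 = -5059*(-1/11328) - 2020*1/21609 = 5059/11328 - 2020/21609 = 28812457/81595584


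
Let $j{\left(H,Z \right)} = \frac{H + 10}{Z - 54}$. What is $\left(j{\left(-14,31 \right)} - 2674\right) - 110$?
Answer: $- \frac{64028}{23} \approx -2783.8$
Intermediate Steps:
$j{\left(H,Z \right)} = \frac{10 + H}{-54 + Z}$
$\left(j{\left(-14,31 \right)} - 2674\right) - 110 = \left(\frac{10 - 14}{-54 + 31} - 2674\right) - 110 = \left(\frac{1}{-23} \left(-4\right) - 2674\right) - 110 = \left(\left(- \frac{1}{23}\right) \left(-4\right) - 2674\right) - 110 = \left(\frac{4}{23} - 2674\right) - 110 = - \frac{61498}{23} - 110 = - \frac{64028}{23}$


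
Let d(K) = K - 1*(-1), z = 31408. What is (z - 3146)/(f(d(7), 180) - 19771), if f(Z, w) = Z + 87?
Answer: -14131/9838 ≈ -1.4364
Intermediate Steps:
d(K) = 1 + K (d(K) = K + 1 = 1 + K)
f(Z, w) = 87 + Z
(z - 3146)/(f(d(7), 180) - 19771) = (31408 - 3146)/((87 + (1 + 7)) - 19771) = 28262/((87 + 8) - 19771) = 28262/(95 - 19771) = 28262/(-19676) = 28262*(-1/19676) = -14131/9838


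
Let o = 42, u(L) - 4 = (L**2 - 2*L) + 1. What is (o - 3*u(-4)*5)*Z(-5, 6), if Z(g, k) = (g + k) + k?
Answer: -2751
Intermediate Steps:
u(L) = 5 + L**2 - 2*L (u(L) = 4 + ((L**2 - 2*L) + 1) = 4 + (1 + L**2 - 2*L) = 5 + L**2 - 2*L)
Z(g, k) = g + 2*k
(o - 3*u(-4)*5)*Z(-5, 6) = (42 - 3*(5 + (-4)**2 - 2*(-4))*5)*(-5 + 2*6) = (42 - 3*(5 + 16 + 8)*5)*(-5 + 12) = (42 - 3*29*5)*7 = (42 - 87*5)*7 = (42 - 435)*7 = -393*7 = -2751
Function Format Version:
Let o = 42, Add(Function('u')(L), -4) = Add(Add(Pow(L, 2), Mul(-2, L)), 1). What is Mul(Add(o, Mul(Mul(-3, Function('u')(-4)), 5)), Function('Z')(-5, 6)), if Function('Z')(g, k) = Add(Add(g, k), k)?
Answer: -2751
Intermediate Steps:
Function('u')(L) = Add(5, Pow(L, 2), Mul(-2, L)) (Function('u')(L) = Add(4, Add(Add(Pow(L, 2), Mul(-2, L)), 1)) = Add(4, Add(1, Pow(L, 2), Mul(-2, L))) = Add(5, Pow(L, 2), Mul(-2, L)))
Function('Z')(g, k) = Add(g, Mul(2, k))
Mul(Add(o, Mul(Mul(-3, Function('u')(-4)), 5)), Function('Z')(-5, 6)) = Mul(Add(42, Mul(Mul(-3, Add(5, Pow(-4, 2), Mul(-2, -4))), 5)), Add(-5, Mul(2, 6))) = Mul(Add(42, Mul(Mul(-3, Add(5, 16, 8)), 5)), Add(-5, 12)) = Mul(Add(42, Mul(Mul(-3, 29), 5)), 7) = Mul(Add(42, Mul(-87, 5)), 7) = Mul(Add(42, -435), 7) = Mul(-393, 7) = -2751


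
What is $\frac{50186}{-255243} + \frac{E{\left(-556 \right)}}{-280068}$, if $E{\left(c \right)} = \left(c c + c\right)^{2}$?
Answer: $- \frac{2025388757523154}{5957116377} \approx -3.4 \cdot 10^{5}$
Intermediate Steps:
$E{\left(c \right)} = \left(c + c^{2}\right)^{2}$ ($E{\left(c \right)} = \left(c^{2} + c\right)^{2} = \left(c + c^{2}\right)^{2}$)
$\frac{50186}{-255243} + \frac{E{\left(-556 \right)}}{-280068} = \frac{50186}{-255243} + \frac{\left(-556\right)^{2} \left(1 - 556\right)^{2}}{-280068} = 50186 \left(- \frac{1}{255243}\right) + 309136 \left(-555\right)^{2} \left(- \frac{1}{280068}\right) = - \frac{50186}{255243} + 309136 \cdot 308025 \left(- \frac{1}{280068}\right) = - \frac{50186}{255243} + 95221616400 \left(- \frac{1}{280068}\right) = - \frac{50186}{255243} - \frac{7935134700}{23339} = - \frac{2025388757523154}{5957116377}$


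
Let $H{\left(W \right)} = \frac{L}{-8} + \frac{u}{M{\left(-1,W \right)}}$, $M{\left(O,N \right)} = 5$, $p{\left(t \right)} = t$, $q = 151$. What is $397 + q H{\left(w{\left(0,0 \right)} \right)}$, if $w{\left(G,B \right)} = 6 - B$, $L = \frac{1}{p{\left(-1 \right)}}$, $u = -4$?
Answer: $\frac{11803}{40} \approx 295.08$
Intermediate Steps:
$L = -1$ ($L = \frac{1}{-1} = -1$)
$H{\left(W \right)} = - \frac{27}{40}$ ($H{\left(W \right)} = - \frac{1}{-8} - \frac{4}{5} = \left(-1\right) \left(- \frac{1}{8}\right) - \frac{4}{5} = \frac{1}{8} - \frac{4}{5} = - \frac{27}{40}$)
$397 + q H{\left(w{\left(0,0 \right)} \right)} = 397 + 151 \left(- \frac{27}{40}\right) = 397 - \frac{4077}{40} = \frac{11803}{40}$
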